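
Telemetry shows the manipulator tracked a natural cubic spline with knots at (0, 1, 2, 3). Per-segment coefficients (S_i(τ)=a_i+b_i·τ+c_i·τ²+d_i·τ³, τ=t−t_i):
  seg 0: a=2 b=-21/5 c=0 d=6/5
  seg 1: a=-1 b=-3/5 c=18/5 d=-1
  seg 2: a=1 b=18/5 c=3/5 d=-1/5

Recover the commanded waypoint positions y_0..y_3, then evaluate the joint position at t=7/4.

y_0=2 y_1=-1 y_2=1 y_3=5
S(7/4) = 49/320

y_0 = S_0(0) = a_0 = 2
y_1 = S_1(0) = a_1 = -1
y_2 = S_2(0) = a_2 = 1
y_3 = S_2(1) = 5
t_q=7/4 is in segment 1 (τ=3/4); S_1(τ)=49/320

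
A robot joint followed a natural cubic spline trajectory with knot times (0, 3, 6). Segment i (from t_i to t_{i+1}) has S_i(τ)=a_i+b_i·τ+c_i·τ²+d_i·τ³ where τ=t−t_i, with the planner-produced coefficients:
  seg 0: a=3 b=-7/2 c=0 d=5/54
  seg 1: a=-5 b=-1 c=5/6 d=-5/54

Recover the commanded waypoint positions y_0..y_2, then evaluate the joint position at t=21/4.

y_0 = S_0(0) = a_0 = 3
y_1 = S_1(0) = a_1 = -5
y_2 = S_1(3) = -3
t_q=21/4 is in segment 1 (τ=9/4); S_1(τ)=-523/128

y_0=3 y_1=-5 y_2=-3
S(21/4) = -523/128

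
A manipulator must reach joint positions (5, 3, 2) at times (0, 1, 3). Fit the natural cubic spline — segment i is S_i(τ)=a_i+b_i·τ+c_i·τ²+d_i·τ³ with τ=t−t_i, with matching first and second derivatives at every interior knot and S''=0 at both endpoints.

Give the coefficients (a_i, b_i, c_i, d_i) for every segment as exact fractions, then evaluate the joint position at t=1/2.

Δ: Δ0=-2, Δ1=-1/2
row 1: diag=6, rhs=9; c'=1/3, d'=3/2
back: M1=3/2
M: M0=0, M1=3/2, M2=0
seg 0: a=5, c=M0/2=0, d=(M1−M0)/(6·1)=1/4, b=Δ0−h0·(2M0+M1)/6=-9/4
seg 1: a=3, c=M1/2=3/4, d=(M2−M1)/(6·2)=-1/8, b=Δ1−h1·(2M1+M2)/6=-3/2
t_q=1/2 → seg 0, τ=1/2; S=5+-9/4·τ+0·τ²+1/4·τ³=125/32

  seg 0: a=5 b=-9/4 c=0 d=1/4
  seg 1: a=3 b=-3/2 c=3/4 d=-1/8
S(1/2) = 125/32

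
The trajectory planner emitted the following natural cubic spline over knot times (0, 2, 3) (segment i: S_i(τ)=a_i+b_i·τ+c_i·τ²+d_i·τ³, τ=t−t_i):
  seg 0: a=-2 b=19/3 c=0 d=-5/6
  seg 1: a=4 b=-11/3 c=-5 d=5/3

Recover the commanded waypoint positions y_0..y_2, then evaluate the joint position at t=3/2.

y_0 = S_0(0) = a_0 = -2
y_1 = S_1(0) = a_1 = 4
y_2 = S_1(1) = -3
t_q=3/2 is in segment 0 (τ=3/2); S_0(τ)=75/16

y_0=-2 y_1=4 y_2=-3
S(3/2) = 75/16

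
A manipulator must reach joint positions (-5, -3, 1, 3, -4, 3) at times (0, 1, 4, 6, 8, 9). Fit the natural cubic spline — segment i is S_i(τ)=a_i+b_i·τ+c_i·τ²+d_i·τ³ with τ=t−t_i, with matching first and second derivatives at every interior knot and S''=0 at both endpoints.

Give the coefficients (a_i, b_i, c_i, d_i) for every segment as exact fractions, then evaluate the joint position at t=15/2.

  seg 0: a=-5 b=4789/2199 c=0 d=-391/2199
  seg 1: a=-3 b=3616/2199 c=-391/733 d=105/733
  seg 2: a=1 b=5083/2199 c=554/733 d=-1552/2199
  seg 3: a=3 b=-6893/2199 c=-2550/733 d=28993/17592
  seg 4: a=-4 b=11993/4398 c=18793/2932 d=-18793/8796
S(15/2) = -186103/46912

Δ: Δ0=2, Δ1=4/3, Δ2=1, Δ3=-7/2, Δ4=7
row 1: diag=8, rhs=-4; c'=3/8, d'=-1/2
row 2: denom=10−3·3/8=71/8; d'=(-2−3·-1/2)/(71/8)=-4/71
row 3: denom=8−2·16/71=536/71; d'=(-27−2·-4/71)/(536/71)=-1909/536
row 4: denom=6−2·71/268=733/134; d'=(63−2·-1909/536)/(733/134)=18793/1466
back: M4=18793/1466
back: M3=-1909/536−71/268·18793/1466=-5100/733
back: M2=-4/71−16/71·-5100/733=1108/733
back: M1=-1/2−3/8·1108/733=-782/733
M: M0=0, M1=-782/733, M2=1108/733, M3=-5100/733, M4=18793/1466, M5=0
seg 0: a=-5, c=M0/2=0, d=(M1−M0)/(6·1)=-391/2199, b=Δ0−h0·(2M0+M1)/6=4789/2199
seg 1: a=-3, c=M1/2=-391/733, d=(M2−M1)/(6·3)=105/733, b=Δ1−h1·(2M1+M2)/6=3616/2199
seg 2: a=1, c=M2/2=554/733, d=(M3−M2)/(6·2)=-1552/2199, b=Δ2−h2·(2M2+M3)/6=5083/2199
seg 3: a=3, c=M3/2=-2550/733, d=(M4−M3)/(6·2)=28993/17592, b=Δ3−h3·(2M3+M4)/6=-6893/2199
seg 4: a=-4, c=M4/2=18793/2932, d=(M5−M4)/(6·1)=-18793/8796, b=Δ4−h4·(2M4+M5)/6=11993/4398
t_q=15/2 → seg 3, τ=3/2; S=3+-6893/2199·τ+-2550/733·τ²+28993/17592·τ³=-186103/46912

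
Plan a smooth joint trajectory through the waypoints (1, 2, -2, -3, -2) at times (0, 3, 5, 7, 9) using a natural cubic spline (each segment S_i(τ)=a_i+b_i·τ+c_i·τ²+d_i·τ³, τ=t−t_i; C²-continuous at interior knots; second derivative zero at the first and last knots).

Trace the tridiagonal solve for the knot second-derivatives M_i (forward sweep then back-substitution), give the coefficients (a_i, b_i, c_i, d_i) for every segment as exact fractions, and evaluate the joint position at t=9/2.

Δ: Δ0=1/3, Δ1=-2, Δ2=-1/2, Δ3=1/2
row 1: diag=10, rhs=-14; c'=1/5, d'=-7/5
row 2: denom=8−2·1/5=38/5; d'=(9−2·-7/5)/(38/5)=59/38
row 3: denom=8−2·5/19=142/19; d'=(6−2·59/38)/(142/19)=55/142
back: M3=55/142
back: M2=59/38−5/19·55/142=103/71
back: M1=-7/5−1/5·103/71=-120/71
M: M0=0, M1=-120/71, M2=103/71, M3=55/142, M4=0
seg 0: a=1, c=M0/2=0, d=(M1−M0)/(6·3)=-20/213, b=Δ0−h0·(2M0+M1)/6=251/213
seg 1: a=2, c=M1/2=-60/71, d=(M2−M1)/(6·2)=223/852, b=Δ1−h1·(2M1+M2)/6=-289/213
seg 2: a=-2, c=M2/2=103/142, d=(M3−M2)/(6·2)=-151/1704, b=Δ2−h2·(2M2+M3)/6=-340/213
seg 3: a=-3, c=M3/2=55/284, d=(M4−M3)/(6·2)=-55/1704, b=Δ3−h3·(2M3+M4)/6=103/426
t_q=9/2 → seg 1, τ=3/2; S=2+-289/213·τ+-60/71·τ²+223/852·τ³=-2393/2272

  seg 0: a=1 b=251/213 c=0 d=-20/213
  seg 1: a=2 b=-289/213 c=-60/71 d=223/852
  seg 2: a=-2 b=-340/213 c=103/142 d=-151/1704
  seg 3: a=-3 b=103/426 c=55/284 d=-55/1704
S(9/2) = -2393/2272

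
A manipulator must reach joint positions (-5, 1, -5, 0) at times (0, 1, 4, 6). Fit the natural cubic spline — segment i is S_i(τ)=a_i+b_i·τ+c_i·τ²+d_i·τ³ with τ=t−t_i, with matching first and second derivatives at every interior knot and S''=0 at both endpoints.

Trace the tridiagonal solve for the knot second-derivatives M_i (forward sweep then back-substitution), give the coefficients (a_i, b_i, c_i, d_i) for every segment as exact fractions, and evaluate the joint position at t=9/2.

  seg 0: a=-5 b=1039/142 c=0 d=-187/142
  seg 1: a=1 b=239/71 c=-561/142 d=307/426
  seg 2: a=-5 b=-125/142 c=180/71 d=-30/71
S(9/2) = -345/71

Δ: Δ0=6, Δ1=-2, Δ2=5/2
row 1: diag=8, rhs=-48; c'=3/8, d'=-6
row 2: denom=10−3·3/8=71/8; d'=(27−3·-6)/(71/8)=360/71
back: M2=360/71
back: M1=-6−3/8·360/71=-561/71
M: M0=0, M1=-561/71, M2=360/71, M3=0
seg 0: a=-5, c=M0/2=0, d=(M1−M0)/(6·1)=-187/142, b=Δ0−h0·(2M0+M1)/6=1039/142
seg 1: a=1, c=M1/2=-561/142, d=(M2−M1)/(6·3)=307/426, b=Δ1−h1·(2M1+M2)/6=239/71
seg 2: a=-5, c=M2/2=180/71, d=(M3−M2)/(6·2)=-30/71, b=Δ2−h2·(2M2+M3)/6=-125/142
t_q=9/2 → seg 2, τ=1/2; S=-5+-125/142·τ+180/71·τ²+-30/71·τ³=-345/71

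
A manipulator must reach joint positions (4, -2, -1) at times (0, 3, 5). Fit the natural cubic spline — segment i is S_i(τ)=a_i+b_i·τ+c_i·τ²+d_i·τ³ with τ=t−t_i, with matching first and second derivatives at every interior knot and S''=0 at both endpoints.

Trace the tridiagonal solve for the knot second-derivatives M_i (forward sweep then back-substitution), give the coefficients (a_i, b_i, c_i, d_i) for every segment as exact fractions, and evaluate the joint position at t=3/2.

  seg 0: a=4 b=-11/4 c=0 d=1/12
  seg 1: a=-2 b=-1/2 c=3/4 d=-1/8
S(3/2) = 5/32

Δ: Δ0=-2, Δ1=1/2
row 1: diag=10, rhs=15; c'=1/5, d'=3/2
back: M1=3/2
M: M0=0, M1=3/2, M2=0
seg 0: a=4, c=M0/2=0, d=(M1−M0)/(6·3)=1/12, b=Δ0−h0·(2M0+M1)/6=-11/4
seg 1: a=-2, c=M1/2=3/4, d=(M2−M1)/(6·2)=-1/8, b=Δ1−h1·(2M1+M2)/6=-1/2
t_q=3/2 → seg 0, τ=3/2; S=4+-11/4·τ+0·τ²+1/12·τ³=5/32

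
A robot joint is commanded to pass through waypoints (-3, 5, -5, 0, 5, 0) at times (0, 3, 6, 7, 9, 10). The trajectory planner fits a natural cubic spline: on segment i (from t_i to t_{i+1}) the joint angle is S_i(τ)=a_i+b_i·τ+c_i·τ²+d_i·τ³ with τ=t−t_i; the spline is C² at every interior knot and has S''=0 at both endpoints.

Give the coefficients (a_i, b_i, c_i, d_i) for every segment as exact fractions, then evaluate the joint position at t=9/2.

Δ: Δ0=8/3, Δ1=-10/3, Δ2=5, Δ3=5/2, Δ4=-5
row 1: diag=12, rhs=-36; c'=1/4, d'=-3
row 2: denom=8−3·1/4=29/4; d'=(50−3·-3)/(29/4)=236/29
row 3: denom=6−1·4/29=170/29; d'=(-15−1·236/29)/(170/29)=-671/170
row 4: denom=6−2·29/85=452/85; d'=(-45−2·-671/170)/(452/85)=-1577/226
back: M4=-1577/226
back: M3=-671/170−29/85·-1577/226=-177/113
back: M2=236/29−4/29·-177/113=944/113
back: M1=-3−1/4·944/113=-575/113
M: M0=0, M1=-575/113, M2=944/113, M3=-177/113, M4=-1577/226, M5=0
seg 0: a=-3, c=M0/2=0, d=(M1−M0)/(6·3)=-575/2034, b=Δ0−h0·(2M0+M1)/6=3533/678
seg 1: a=5, c=M1/2=-575/226, d=(M2−M1)/(6·3)=1519/2034, b=Δ1−h1·(2M1+M2)/6=-821/339
seg 2: a=-5, c=M2/2=472/113, d=(M3−M2)/(6·1)=-1121/678, b=Δ2−h2·(2M2+M3)/6=1679/678
seg 3: a=0, c=M3/2=-177/226, d=(M4−M3)/(6·2)=-1223/2712, b=Δ3−h3·(2M3+M4)/6=1990/339
seg 4: a=5, c=M4/2=-1577/452, d=(M5−M4)/(6·1)=1577/1356, b=Δ4−h4·(2M4+M5)/6=-1813/678
t_q=9/2 → seg 1, τ=3/2; S=5+-821/339·τ+-575/226·τ²+1519/2034·τ³=-3321/1808

  seg 0: a=-3 b=3533/678 c=0 d=-575/2034
  seg 1: a=5 b=-821/339 c=-575/226 d=1519/2034
  seg 2: a=-5 b=1679/678 c=472/113 d=-1121/678
  seg 3: a=0 b=1990/339 c=-177/226 d=-1223/2712
  seg 4: a=5 b=-1813/678 c=-1577/452 d=1577/1356
S(9/2) = -3321/1808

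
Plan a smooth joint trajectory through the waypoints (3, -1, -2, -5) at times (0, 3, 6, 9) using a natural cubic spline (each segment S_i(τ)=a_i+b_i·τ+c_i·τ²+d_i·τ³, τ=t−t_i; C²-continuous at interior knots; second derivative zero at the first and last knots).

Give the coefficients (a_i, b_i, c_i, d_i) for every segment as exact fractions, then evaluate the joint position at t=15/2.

Δ: Δ0=-4/3, Δ1=-1/3, Δ2=-1
row 1: diag=12, rhs=6; c'=1/4, d'=1/2
row 2: denom=12−3·1/4=45/4; d'=(-4−3·1/2)/(45/4)=-22/45
back: M2=-22/45
back: M1=1/2−1/4·-22/45=28/45
M: M0=0, M1=28/45, M2=-22/45, M3=0
seg 0: a=3, c=M0/2=0, d=(M1−M0)/(6·3)=14/405, b=Δ0−h0·(2M0+M1)/6=-74/45
seg 1: a=-1, c=M1/2=14/45, d=(M2−M1)/(6·3)=-5/81, b=Δ1−h1·(2M1+M2)/6=-32/45
seg 2: a=-2, c=M2/2=-11/45, d=(M3−M2)/(6·3)=11/405, b=Δ2−h2·(2M2+M3)/6=-23/45
t_q=15/2 → seg 2, τ=3/2; S=-2+-23/45·τ+-11/45·τ²+11/405·τ³=-129/40

  seg 0: a=3 b=-74/45 c=0 d=14/405
  seg 1: a=-1 b=-32/45 c=14/45 d=-5/81
  seg 2: a=-2 b=-23/45 c=-11/45 d=11/405
S(15/2) = -129/40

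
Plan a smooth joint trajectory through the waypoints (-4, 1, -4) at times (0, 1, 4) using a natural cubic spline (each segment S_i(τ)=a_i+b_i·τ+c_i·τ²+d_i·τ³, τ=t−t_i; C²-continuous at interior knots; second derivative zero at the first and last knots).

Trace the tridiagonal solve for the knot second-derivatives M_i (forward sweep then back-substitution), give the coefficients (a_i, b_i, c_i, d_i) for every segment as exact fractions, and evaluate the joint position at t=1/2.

  seg 0: a=-4 b=35/6 c=0 d=-5/6
  seg 1: a=1 b=10/3 c=-5/2 d=5/18
S(1/2) = -19/16

Δ: Δ0=5, Δ1=-5/3
row 1: diag=8, rhs=-40; c'=3/8, d'=-5
back: M1=-5
M: M0=0, M1=-5, M2=0
seg 0: a=-4, c=M0/2=0, d=(M1−M0)/(6·1)=-5/6, b=Δ0−h0·(2M0+M1)/6=35/6
seg 1: a=1, c=M1/2=-5/2, d=(M2−M1)/(6·3)=5/18, b=Δ1−h1·(2M1+M2)/6=10/3
t_q=1/2 → seg 0, τ=1/2; S=-4+35/6·τ+0·τ²+-5/6·τ³=-19/16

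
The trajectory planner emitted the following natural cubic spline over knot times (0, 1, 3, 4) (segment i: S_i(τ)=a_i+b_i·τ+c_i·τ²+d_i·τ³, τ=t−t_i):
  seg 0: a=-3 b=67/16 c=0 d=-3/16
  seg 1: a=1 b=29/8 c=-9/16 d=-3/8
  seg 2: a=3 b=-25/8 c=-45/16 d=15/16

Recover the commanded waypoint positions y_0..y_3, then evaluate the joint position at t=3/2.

y_0=-3 y_1=1 y_2=3 y_3=-2
S(3/2) = 21/8

y_0 = S_0(0) = a_0 = -3
y_1 = S_1(0) = a_1 = 1
y_2 = S_2(0) = a_2 = 3
y_3 = S_2(1) = -2
t_q=3/2 is in segment 1 (τ=1/2); S_1(τ)=21/8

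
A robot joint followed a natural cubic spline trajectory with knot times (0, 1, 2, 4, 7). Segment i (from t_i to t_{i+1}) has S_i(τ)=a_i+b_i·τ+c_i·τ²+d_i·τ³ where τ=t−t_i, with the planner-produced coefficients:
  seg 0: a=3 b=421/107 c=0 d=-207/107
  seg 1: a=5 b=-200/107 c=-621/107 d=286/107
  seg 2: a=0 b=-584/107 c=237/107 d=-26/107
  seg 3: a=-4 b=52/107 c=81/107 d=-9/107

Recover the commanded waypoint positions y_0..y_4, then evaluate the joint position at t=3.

y_0 = S_0(0) = a_0 = 3
y_1 = S_1(0) = a_1 = 5
y_2 = S_2(0) = a_2 = 0
y_3 = S_3(0) = a_3 = -4
y_4 = S_3(3) = 2
t_q=3 is in segment 2 (τ=1); S_2(τ)=-373/107

y_0=3 y_1=5 y_2=0 y_3=-4 y_4=2
S(3) = -373/107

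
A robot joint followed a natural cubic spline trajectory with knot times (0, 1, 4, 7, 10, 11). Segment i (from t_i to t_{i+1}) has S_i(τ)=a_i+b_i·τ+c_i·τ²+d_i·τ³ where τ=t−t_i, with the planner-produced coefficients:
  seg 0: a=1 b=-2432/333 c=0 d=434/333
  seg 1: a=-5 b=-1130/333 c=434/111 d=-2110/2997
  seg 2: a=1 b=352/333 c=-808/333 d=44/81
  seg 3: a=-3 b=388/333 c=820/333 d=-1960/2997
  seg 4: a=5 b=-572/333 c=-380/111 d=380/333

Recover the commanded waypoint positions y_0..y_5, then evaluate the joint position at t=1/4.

y_0 = S_0(0) = a_0 = 1
y_1 = S_1(0) = a_1 = -5
y_2 = S_2(0) = a_2 = 1
y_3 = S_3(0) = a_3 = -3
y_4 = S_4(0) = a_4 = 5
y_5 = S_4(1) = 1
t_q=1/4 is in segment 0 (τ=1/4); S_0(τ)=-2861/3552

y_0=1 y_1=-5 y_2=1 y_3=-3 y_4=5 y_5=1
S(1/4) = -2861/3552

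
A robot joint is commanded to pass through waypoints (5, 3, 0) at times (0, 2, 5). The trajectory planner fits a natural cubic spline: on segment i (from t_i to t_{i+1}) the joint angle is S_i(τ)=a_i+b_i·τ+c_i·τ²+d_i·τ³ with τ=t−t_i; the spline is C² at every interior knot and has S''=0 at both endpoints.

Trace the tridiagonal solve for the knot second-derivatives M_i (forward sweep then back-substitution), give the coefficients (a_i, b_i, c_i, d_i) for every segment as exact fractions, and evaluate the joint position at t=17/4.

Δ: Δ0=-1, Δ1=-1
row 1: diag=10, rhs=0; c'=3/10, d'=0
back: M1=0
M: M0=0, M1=0, M2=0
seg 0: a=5, c=M0/2=0, d=(M1−M0)/(6·2)=0, b=Δ0−h0·(2M0+M1)/6=-1
seg 1: a=3, c=M1/2=0, d=(M2−M1)/(6·3)=0, b=Δ1−h1·(2M1+M2)/6=-1
t_q=17/4 → seg 1, τ=9/4; S=3+-1·τ+0·τ²+0·τ³=3/4

  seg 0: a=5 b=-1 c=0 d=0
  seg 1: a=3 b=-1 c=0 d=0
S(17/4) = 3/4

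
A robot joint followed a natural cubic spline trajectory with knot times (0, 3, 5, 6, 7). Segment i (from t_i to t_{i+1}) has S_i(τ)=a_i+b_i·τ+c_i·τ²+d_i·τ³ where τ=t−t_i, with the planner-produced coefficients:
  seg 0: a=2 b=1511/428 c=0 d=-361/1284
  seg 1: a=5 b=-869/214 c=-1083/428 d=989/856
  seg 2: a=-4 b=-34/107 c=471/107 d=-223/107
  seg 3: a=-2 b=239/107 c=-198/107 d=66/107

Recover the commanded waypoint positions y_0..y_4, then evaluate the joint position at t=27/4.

y_0=2 y_1=5 y_2=-4 y_3=-2 y_4=-1
S(27/4) = -3785/3424

y_0 = S_0(0) = a_0 = 2
y_1 = S_1(0) = a_1 = 5
y_2 = S_2(0) = a_2 = -4
y_3 = S_3(0) = a_3 = -2
y_4 = S_3(1) = -1
t_q=27/4 is in segment 3 (τ=3/4); S_3(τ)=-3785/3424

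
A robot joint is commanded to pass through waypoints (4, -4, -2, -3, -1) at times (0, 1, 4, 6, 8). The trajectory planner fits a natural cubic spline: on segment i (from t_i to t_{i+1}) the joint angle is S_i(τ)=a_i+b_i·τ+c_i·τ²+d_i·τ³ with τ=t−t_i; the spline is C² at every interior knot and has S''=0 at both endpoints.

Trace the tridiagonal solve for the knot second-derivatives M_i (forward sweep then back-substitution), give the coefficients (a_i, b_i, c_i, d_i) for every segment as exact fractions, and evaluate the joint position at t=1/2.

  seg 0: a=4 b=-14951/1608 c=0 d=2087/1608
  seg 1: a=-4 b=-4345/804 c=2087/536 d=-3007/4824
  seg 2: a=-2 b=1813/1608 c=-115/67 d=2903/6432
  seg 3: a=-3 b=-259/804 c=1063/1072 d=-1063/6432
S(1/2) = -2087/4288

Δ: Δ0=-8, Δ1=2/3, Δ2=-1/2, Δ3=1
row 1: diag=8, rhs=52; c'=3/8, d'=13/2
row 2: denom=10−3·3/8=71/8; d'=(-7−3·13/2)/(71/8)=-212/71
row 3: denom=8−2·16/71=536/71; d'=(9−2·-212/71)/(536/71)=1063/536
back: M3=1063/536
back: M2=-212/71−16/71·1063/536=-230/67
back: M1=13/2−3/8·-230/67=2087/268
M: M0=0, M1=2087/268, M2=-230/67, M3=1063/536, M4=0
seg 0: a=4, c=M0/2=0, d=(M1−M0)/(6·1)=2087/1608, b=Δ0−h0·(2M0+M1)/6=-14951/1608
seg 1: a=-4, c=M1/2=2087/536, d=(M2−M1)/(6·3)=-3007/4824, b=Δ1−h1·(2M1+M2)/6=-4345/804
seg 2: a=-2, c=M2/2=-115/67, d=(M3−M2)/(6·2)=2903/6432, b=Δ2−h2·(2M2+M3)/6=1813/1608
seg 3: a=-3, c=M3/2=1063/1072, d=(M4−M3)/(6·2)=-1063/6432, b=Δ3−h3·(2M3+M4)/6=-259/804
t_q=1/2 → seg 0, τ=1/2; S=4+-14951/1608·τ+0·τ²+2087/1608·τ³=-2087/4288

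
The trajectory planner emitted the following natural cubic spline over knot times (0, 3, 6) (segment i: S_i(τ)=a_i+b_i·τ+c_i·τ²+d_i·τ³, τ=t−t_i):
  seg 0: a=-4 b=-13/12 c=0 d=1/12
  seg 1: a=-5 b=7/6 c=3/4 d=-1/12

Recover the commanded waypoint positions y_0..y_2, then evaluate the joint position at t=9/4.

y_0=-4 y_1=-5 y_2=3
S(9/4) = -1405/256

y_0 = S_0(0) = a_0 = -4
y_1 = S_1(0) = a_1 = -5
y_2 = S_1(3) = 3
t_q=9/4 is in segment 0 (τ=9/4); S_0(τ)=-1405/256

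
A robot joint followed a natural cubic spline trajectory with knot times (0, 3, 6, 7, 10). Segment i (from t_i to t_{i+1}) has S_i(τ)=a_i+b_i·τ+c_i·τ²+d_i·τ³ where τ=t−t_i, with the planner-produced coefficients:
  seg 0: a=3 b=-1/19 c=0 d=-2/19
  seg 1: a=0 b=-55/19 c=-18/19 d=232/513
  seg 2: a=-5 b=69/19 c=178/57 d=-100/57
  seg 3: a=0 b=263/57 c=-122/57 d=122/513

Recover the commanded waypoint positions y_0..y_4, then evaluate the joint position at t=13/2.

y_0=3 y_1=0 y_2=-5 y_3=0 y_4=1
S(13/2) = -299/114

y_0 = S_0(0) = a_0 = 3
y_1 = S_1(0) = a_1 = 0
y_2 = S_2(0) = a_2 = -5
y_3 = S_3(0) = a_3 = 0
y_4 = S_3(3) = 1
t_q=13/2 is in segment 2 (τ=1/2); S_2(τ)=-299/114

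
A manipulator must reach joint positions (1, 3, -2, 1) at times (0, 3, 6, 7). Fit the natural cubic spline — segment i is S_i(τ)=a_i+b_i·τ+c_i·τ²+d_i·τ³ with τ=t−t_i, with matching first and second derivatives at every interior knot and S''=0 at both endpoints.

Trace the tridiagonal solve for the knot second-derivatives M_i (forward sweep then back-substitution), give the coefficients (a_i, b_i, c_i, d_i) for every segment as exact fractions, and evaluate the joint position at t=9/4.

Δ: Δ0=2/3, Δ1=-5/3, Δ2=3
row 1: diag=12, rhs=-14; c'=1/4, d'=-7/6
row 2: denom=8−3·1/4=29/4; d'=(28−3·-7/6)/(29/4)=126/29
back: M2=126/29
back: M1=-7/6−1/4·126/29=-196/87
M: M0=0, M1=-196/87, M2=126/29, M3=0
seg 0: a=1, c=M0/2=0, d=(M1−M0)/(6·3)=-98/783, b=Δ0−h0·(2M0+M1)/6=52/29
seg 1: a=3, c=M1/2=-98/87, d=(M2−M1)/(6·3)=287/783, b=Δ1−h1·(2M1+M2)/6=-46/29
seg 2: a=-2, c=M2/2=63/29, d=(M3−M2)/(6·1)=-21/29, b=Δ2−h2·(2M2+M3)/6=45/29
t_q=9/4 → seg 0, τ=9/4; S=1+52/29·τ+0·τ²+-98/783·τ³=3349/928

  seg 0: a=1 b=52/29 c=0 d=-98/783
  seg 1: a=3 b=-46/29 c=-98/87 d=287/783
  seg 2: a=-2 b=45/29 c=63/29 d=-21/29
S(9/4) = 3349/928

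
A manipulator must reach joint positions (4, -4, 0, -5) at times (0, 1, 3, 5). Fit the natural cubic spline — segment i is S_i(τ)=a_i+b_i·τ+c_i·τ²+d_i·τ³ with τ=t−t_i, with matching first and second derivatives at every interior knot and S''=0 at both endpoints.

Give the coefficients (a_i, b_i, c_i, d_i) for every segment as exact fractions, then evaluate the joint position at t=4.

  seg 0: a=4 b=-441/44 c=0 d=89/44
  seg 1: a=-4 b=-87/22 c=267/44 d=-17/11
  seg 2: a=0 b=39/22 c=-141/44 d=47/88
S(4) = -79/88

Δ: Δ0=-8, Δ1=2, Δ2=-5/2
row 1: diag=6, rhs=60; c'=1/3, d'=10
row 2: denom=8−2·1/3=22/3; d'=(-27−2·10)/(22/3)=-141/22
back: M2=-141/22
back: M1=10−1/3·-141/22=267/22
M: M0=0, M1=267/22, M2=-141/22, M3=0
seg 0: a=4, c=M0/2=0, d=(M1−M0)/(6·1)=89/44, b=Δ0−h0·(2M0+M1)/6=-441/44
seg 1: a=-4, c=M1/2=267/44, d=(M2−M1)/(6·2)=-17/11, b=Δ1−h1·(2M1+M2)/6=-87/22
seg 2: a=0, c=M2/2=-141/44, d=(M3−M2)/(6·2)=47/88, b=Δ2−h2·(2M2+M3)/6=39/22
t_q=4 → seg 2, τ=1; S=0+39/22·τ+-141/44·τ²+47/88·τ³=-79/88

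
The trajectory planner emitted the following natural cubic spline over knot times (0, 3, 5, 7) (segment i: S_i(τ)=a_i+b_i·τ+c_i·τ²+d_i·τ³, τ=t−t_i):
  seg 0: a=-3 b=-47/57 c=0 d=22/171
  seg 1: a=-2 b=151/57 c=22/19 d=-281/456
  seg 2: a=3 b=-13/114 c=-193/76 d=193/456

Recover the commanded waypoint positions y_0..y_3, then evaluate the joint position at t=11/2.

y_0=-3 y_1=-2 y_2=3 y_3=-4
S(11/2) = 2871/1216

y_0 = S_0(0) = a_0 = -3
y_1 = S_1(0) = a_1 = -2
y_2 = S_2(0) = a_2 = 3
y_3 = S_2(2) = -4
t_q=11/2 is in segment 2 (τ=1/2); S_2(τ)=2871/1216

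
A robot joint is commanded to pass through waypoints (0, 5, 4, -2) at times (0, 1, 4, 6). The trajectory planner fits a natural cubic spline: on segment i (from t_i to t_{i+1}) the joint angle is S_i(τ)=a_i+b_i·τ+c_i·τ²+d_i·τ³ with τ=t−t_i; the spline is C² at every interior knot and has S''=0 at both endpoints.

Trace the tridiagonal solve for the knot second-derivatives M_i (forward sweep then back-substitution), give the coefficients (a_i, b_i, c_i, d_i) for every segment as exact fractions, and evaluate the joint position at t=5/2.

  seg 0: a=0 b=1201/213 c=0 d=-136/213
  seg 1: a=5 b=793/213 c=-136/71 d=40/213
  seg 2: a=4 b=-575/213 c=-16/71 d=8/213
S(5/2) = 981/142

Δ: Δ0=5, Δ1=-1/3, Δ2=-3
row 1: diag=8, rhs=-32; c'=3/8, d'=-4
row 2: denom=10−3·3/8=71/8; d'=(-16−3·-4)/(71/8)=-32/71
back: M2=-32/71
back: M1=-4−3/8·-32/71=-272/71
M: M0=0, M1=-272/71, M2=-32/71, M3=0
seg 0: a=0, c=M0/2=0, d=(M1−M0)/(6·1)=-136/213, b=Δ0−h0·(2M0+M1)/6=1201/213
seg 1: a=5, c=M1/2=-136/71, d=(M2−M1)/(6·3)=40/213, b=Δ1−h1·(2M1+M2)/6=793/213
seg 2: a=4, c=M2/2=-16/71, d=(M3−M2)/(6·2)=8/213, b=Δ2−h2·(2M2+M3)/6=-575/213
t_q=5/2 → seg 1, τ=3/2; S=5+793/213·τ+-136/71·τ²+40/213·τ³=981/142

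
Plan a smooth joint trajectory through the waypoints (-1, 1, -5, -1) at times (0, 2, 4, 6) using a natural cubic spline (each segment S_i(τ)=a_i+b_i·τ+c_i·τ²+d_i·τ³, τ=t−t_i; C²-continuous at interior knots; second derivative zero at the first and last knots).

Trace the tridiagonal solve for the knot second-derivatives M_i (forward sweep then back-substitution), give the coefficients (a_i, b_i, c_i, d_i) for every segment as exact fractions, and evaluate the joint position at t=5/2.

Δ: Δ0=1, Δ1=-3, Δ2=2
row 1: diag=8, rhs=-24; c'=1/4, d'=-3
row 2: denom=8−2·1/4=15/2; d'=(30−2·-3)/(15/2)=24/5
back: M2=24/5
back: M1=-3−1/4·24/5=-21/5
M: M0=0, M1=-21/5, M2=24/5, M3=0
seg 0: a=-1, c=M0/2=0, d=(M1−M0)/(6·2)=-7/20, b=Δ0−h0·(2M0+M1)/6=12/5
seg 1: a=1, c=M1/2=-21/10, d=(M2−M1)/(6·2)=3/4, b=Δ1−h1·(2M1+M2)/6=-9/5
seg 2: a=-5, c=M2/2=12/5, d=(M3−M2)/(6·2)=-2/5, b=Δ2−h2·(2M2+M3)/6=-6/5
t_q=5/2 → seg 1, τ=1/2; S=1+-9/5·τ+-21/10·τ²+3/4·τ³=-53/160

  seg 0: a=-1 b=12/5 c=0 d=-7/20
  seg 1: a=1 b=-9/5 c=-21/10 d=3/4
  seg 2: a=-5 b=-6/5 c=12/5 d=-2/5
S(5/2) = -53/160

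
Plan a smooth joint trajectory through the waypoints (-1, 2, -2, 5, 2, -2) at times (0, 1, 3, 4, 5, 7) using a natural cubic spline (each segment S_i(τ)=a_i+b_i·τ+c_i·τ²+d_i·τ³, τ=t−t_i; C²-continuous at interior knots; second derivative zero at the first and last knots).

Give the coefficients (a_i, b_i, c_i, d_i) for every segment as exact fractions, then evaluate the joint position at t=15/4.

  seg 0: a=-1 b=824/175 c=0 d=-299/175
  seg 1: a=2 b=-73/175 c=-897/175 d=1517/700
  seg 2: a=-2 b=178/35 c=2757/350 d=-2087/350
  seg 3: a=5 b=1033/350 c=-1752/175 d=203/50
  seg 4: a=2 b=-856/175 c=759/350 d=-253/700
S(15/4) = 83543/22400

Δ: Δ0=3, Δ1=-2, Δ2=7, Δ3=-3, Δ4=-2
row 1: diag=6, rhs=-30; c'=1/3, d'=-5
row 2: denom=6−2·1/3=16/3; d'=(54−2·-5)/(16/3)=12
row 3: denom=4−1·3/16=61/16; d'=(-60−1·12)/(61/16)=-1152/61
row 4: denom=6−1·16/61=350/61; d'=(6−1·-1152/61)/(350/61)=759/175
back: M4=759/175
back: M3=-1152/61−16/61·759/175=-3504/175
back: M2=12−3/16·-3504/175=2757/175
back: M1=-5−1/3·2757/175=-1794/175
M: M0=0, M1=-1794/175, M2=2757/175, M3=-3504/175, M4=759/175, M5=0
seg 0: a=-1, c=M0/2=0, d=(M1−M0)/(6·1)=-299/175, b=Δ0−h0·(2M0+M1)/6=824/175
seg 1: a=2, c=M1/2=-897/175, d=(M2−M1)/(6·2)=1517/700, b=Δ1−h1·(2M1+M2)/6=-73/175
seg 2: a=-2, c=M2/2=2757/350, d=(M3−M2)/(6·1)=-2087/350, b=Δ2−h2·(2M2+M3)/6=178/35
seg 3: a=5, c=M3/2=-1752/175, d=(M4−M3)/(6·1)=203/50, b=Δ3−h3·(2M3+M4)/6=1033/350
seg 4: a=2, c=M4/2=759/350, d=(M5−M4)/(6·2)=-253/700, b=Δ4−h4·(2M4+M5)/6=-856/175
t_q=15/4 → seg 2, τ=3/4; S=-2+178/35·τ+2757/350·τ²+-2087/350·τ³=83543/22400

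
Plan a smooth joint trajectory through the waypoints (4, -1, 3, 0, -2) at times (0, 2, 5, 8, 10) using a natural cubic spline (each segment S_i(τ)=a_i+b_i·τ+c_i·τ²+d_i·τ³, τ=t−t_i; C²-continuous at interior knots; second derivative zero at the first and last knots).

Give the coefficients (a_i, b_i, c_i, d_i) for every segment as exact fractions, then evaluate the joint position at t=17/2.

Δ: Δ0=-5/2, Δ1=4/3, Δ2=-1, Δ3=-1
row 1: diag=10, rhs=23; c'=3/10, d'=23/10
row 2: denom=12−3·3/10=111/10; d'=(-14−3·23/10)/(111/10)=-209/111
row 3: denom=10−3·10/37=340/37; d'=(0−3·-209/111)/(340/37)=209/340
back: M3=209/340
back: M2=-209/111−10/37·209/340=-209/102
back: M1=23/10−3/10·-209/102=991/340
M: M0=0, M1=991/340, M2=-209/102, M3=209/340, M4=0
seg 0: a=4, c=M0/2=0, d=(M1−M0)/(6·2)=991/4080, b=Δ0−h0·(2M0+M1)/6=-3541/1020
seg 1: a=-1, c=M1/2=991/680, d=(M2−M1)/(6·3)=-5063/18360, b=Δ1−h1·(2M1+M2)/6=-142/255
seg 2: a=3, c=M2/2=-209/204, d=(M3−M2)/(6·3)=2717/18360, b=Δ2−h2·(2M2+M3)/6=89/120
seg 3: a=0, c=M3/2=209/680, d=(M4−M3)/(6·2)=-209/4080, b=Δ3−h3·(2M3+M4)/6=-719/510
t_q=17/2 → seg 3, τ=1/2; S=0+-719/510·τ+209/680·τ²+-209/4080·τ³=-6903/10880

  seg 0: a=4 b=-3541/1020 c=0 d=991/4080
  seg 1: a=-1 b=-142/255 c=991/680 d=-5063/18360
  seg 2: a=3 b=89/120 c=-209/204 d=2717/18360
  seg 3: a=0 b=-719/510 c=209/680 d=-209/4080
S(17/2) = -6903/10880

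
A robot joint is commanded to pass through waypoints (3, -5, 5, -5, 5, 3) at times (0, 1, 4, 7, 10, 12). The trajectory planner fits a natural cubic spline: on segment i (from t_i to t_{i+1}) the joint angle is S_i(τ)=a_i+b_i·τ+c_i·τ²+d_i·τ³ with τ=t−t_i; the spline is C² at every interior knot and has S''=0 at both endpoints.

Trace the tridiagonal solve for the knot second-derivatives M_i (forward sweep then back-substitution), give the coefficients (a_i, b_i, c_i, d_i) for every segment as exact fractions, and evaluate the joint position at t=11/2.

Δ: Δ0=-8, Δ1=10/3, Δ2=-10/3, Δ3=10/3, Δ4=-1
row 1: diag=8, rhs=68; c'=3/8, d'=17/2
row 2: denom=12−3·3/8=87/8; d'=(-40−3·17/2)/(87/8)=-524/87
row 3: denom=12−3·8/29=324/29; d'=(40−3·-524/87)/(324/29)=421/81
row 4: denom=10−3·29/108=331/36; d'=(-26−3·421/81)/(331/36)=-4492/993
back: M4=-4492/993
back: M3=421/81−29/108·-4492/993=19102/2979
back: M2=-524/87−8/29·19102/2979=-23212/2979
back: M1=17/2−3/8·-23212/2979=11342/993
M: M0=0, M1=11342/993, M2=-23212/2979, M3=19102/2979, M4=-4492/993, M5=0
seg 0: a=3, c=M0/2=0, d=(M1−M0)/(6·1)=5671/2979, b=Δ0−h0·(2M0+M1)/6=-29503/2979
seg 1: a=-5, c=M1/2=5671/993, d=(M2−M1)/(6·3)=-28619/26811, b=Δ1−h1·(2M1+M2)/6=-12490/2979
seg 2: a=5, c=M2/2=-11606/2979, d=(M3−M2)/(6·3)=21157/26811, b=Δ2−h2·(2M2+M3)/6=3731/2979
seg 3: a=-5, c=M3/2=9551/2979, d=(M4−M3)/(6·3)=-16289/26811, b=Δ3−h3·(2M3+M4)/6=-2434/2979
seg 4: a=5, c=M4/2=-2246/993, d=(M5−M4)/(6·2)=1123/2979, b=Δ4−h4·(2M4+M5)/6=6005/2979
t_q=11/2 → seg 2, τ=3/2; S=5+3731/2979·τ+-11606/2979·τ²+21157/26811·τ³=2055/2648

  seg 0: a=3 b=-29503/2979 c=0 d=5671/2979
  seg 1: a=-5 b=-12490/2979 c=5671/993 d=-28619/26811
  seg 2: a=5 b=3731/2979 c=-11606/2979 d=21157/26811
  seg 3: a=-5 b=-2434/2979 c=9551/2979 d=-16289/26811
  seg 4: a=5 b=6005/2979 c=-2246/993 d=1123/2979
S(11/2) = 2055/2648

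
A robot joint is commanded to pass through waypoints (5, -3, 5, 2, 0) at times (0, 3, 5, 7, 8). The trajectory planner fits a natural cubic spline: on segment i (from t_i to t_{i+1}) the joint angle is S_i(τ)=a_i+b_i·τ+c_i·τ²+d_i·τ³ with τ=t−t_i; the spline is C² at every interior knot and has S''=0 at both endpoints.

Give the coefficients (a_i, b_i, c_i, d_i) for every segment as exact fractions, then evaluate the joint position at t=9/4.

Δ: Δ0=-8/3, Δ1=4, Δ2=-3/2, Δ3=-2
row 1: diag=10, rhs=40; c'=1/5, d'=4
row 2: denom=8−2·1/5=38/5; d'=(-33−2·4)/(38/5)=-205/38
row 3: denom=6−2·5/19=104/19; d'=(-3−2·-205/38)/(104/19)=37/26
back: M3=37/26
back: M2=-205/38−5/19·37/26=-75/13
back: M1=4−1/5·-75/13=67/13
M: M0=0, M1=67/13, M2=-75/13, M3=37/26, M4=0
seg 0: a=5, c=M0/2=0, d=(M1−M0)/(6·3)=67/234, b=Δ0−h0·(2M0+M1)/6=-409/78
seg 1: a=-3, c=M1/2=67/26, d=(M2−M1)/(6·2)=-71/78, b=Δ1−h1·(2M1+M2)/6=97/39
seg 2: a=5, c=M2/2=-75/26, d=(M3−M2)/(6·2)=187/312, b=Δ2−h2·(2M2+M3)/6=73/39
seg 3: a=2, c=M3/2=37/52, d=(M4−M3)/(6·1)=-37/156, b=Δ3−h3·(2M3+M4)/6=-193/78
t_q=9/4 → seg 0, τ=9/4; S=5+-409/78·τ+0·τ²+67/234·τ³=-5885/1664

  seg 0: a=5 b=-409/78 c=0 d=67/234
  seg 1: a=-3 b=97/39 c=67/26 d=-71/78
  seg 2: a=5 b=73/39 c=-75/26 d=187/312
  seg 3: a=2 b=-193/78 c=37/52 d=-37/156
S(9/4) = -5885/1664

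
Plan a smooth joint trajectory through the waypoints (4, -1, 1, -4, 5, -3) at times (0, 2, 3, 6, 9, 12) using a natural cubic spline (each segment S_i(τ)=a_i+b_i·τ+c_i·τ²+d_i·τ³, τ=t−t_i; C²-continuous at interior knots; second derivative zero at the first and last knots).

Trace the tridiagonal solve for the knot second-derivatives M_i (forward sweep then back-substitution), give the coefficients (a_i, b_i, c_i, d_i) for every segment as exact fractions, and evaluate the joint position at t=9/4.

  seg 0: a=4 b=-16279/3798 c=0 d=848/1899
  seg 1: a=-1 b=4073/3798 c=1696/633 d=-6653/3798
  seg 2: a=1 b=2233/1899 c=-1087/422 d=18553/34182
  seg 3: a=-4 b=1427/3798 c=4385/1899 d=-16343/34182
  seg 4: a=5 b=2509/1899 c=-7573/3798 d=7573/34182
S(9/4) = -47951/81024

Δ: Δ0=-5/2, Δ1=2, Δ2=-5/3, Δ3=3, Δ4=-8/3
row 1: diag=6, rhs=27; c'=1/6, d'=9/2
row 2: denom=8−1·1/6=47/6; d'=(-22−1·9/2)/(47/6)=-159/47
row 3: denom=12−3·18/47=510/47; d'=(28−3·-159/47)/(510/47)=1793/510
row 4: denom=12−3·47/170=1899/170; d'=(-34−3·1793/510)/(1899/170)=-7573/1899
back: M4=-7573/1899
back: M3=1793/510−47/170·-7573/1899=8770/1899
back: M2=-159/47−18/47·8770/1899=-1087/211
back: M1=9/2−1/6·-1087/211=3392/633
M: M0=0, M1=3392/633, M2=-1087/211, M3=8770/1899, M4=-7573/1899, M5=0
seg 0: a=4, c=M0/2=0, d=(M1−M0)/(6·2)=848/1899, b=Δ0−h0·(2M0+M1)/6=-16279/3798
seg 1: a=-1, c=M1/2=1696/633, d=(M2−M1)/(6·1)=-6653/3798, b=Δ1−h1·(2M1+M2)/6=4073/3798
seg 2: a=1, c=M2/2=-1087/422, d=(M3−M2)/(6·3)=18553/34182, b=Δ2−h2·(2M2+M3)/6=2233/1899
seg 3: a=-4, c=M3/2=4385/1899, d=(M4−M3)/(6·3)=-16343/34182, b=Δ3−h3·(2M3+M4)/6=1427/3798
seg 4: a=5, c=M4/2=-7573/3798, d=(M5−M4)/(6·3)=7573/34182, b=Δ4−h4·(2M4+M5)/6=2509/1899
t_q=9/4 → seg 1, τ=1/4; S=-1+4073/3798·τ+1696/633·τ²+-6653/3798·τ³=-47951/81024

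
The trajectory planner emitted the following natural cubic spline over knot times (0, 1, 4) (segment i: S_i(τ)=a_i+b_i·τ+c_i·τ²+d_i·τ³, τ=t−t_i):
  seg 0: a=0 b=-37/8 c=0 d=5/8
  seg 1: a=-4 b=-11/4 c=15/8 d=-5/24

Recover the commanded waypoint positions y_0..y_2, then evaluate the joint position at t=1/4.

y_0 = S_0(0) = a_0 = 0
y_1 = S_1(0) = a_1 = -4
y_2 = S_1(3) = -1
t_q=1/4 is in segment 0 (τ=1/4); S_0(τ)=-587/512

y_0=0 y_1=-4 y_2=-1
S(1/4) = -587/512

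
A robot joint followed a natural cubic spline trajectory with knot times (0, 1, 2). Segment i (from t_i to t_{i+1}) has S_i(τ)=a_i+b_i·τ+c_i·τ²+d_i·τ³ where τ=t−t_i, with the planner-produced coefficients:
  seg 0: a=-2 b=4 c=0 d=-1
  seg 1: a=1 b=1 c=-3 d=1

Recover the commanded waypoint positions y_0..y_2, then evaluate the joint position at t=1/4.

y_0=-2 y_1=1 y_2=0
S(1/4) = -65/64

y_0 = S_0(0) = a_0 = -2
y_1 = S_1(0) = a_1 = 1
y_2 = S_1(1) = 0
t_q=1/4 is in segment 0 (τ=1/4); S_0(τ)=-65/64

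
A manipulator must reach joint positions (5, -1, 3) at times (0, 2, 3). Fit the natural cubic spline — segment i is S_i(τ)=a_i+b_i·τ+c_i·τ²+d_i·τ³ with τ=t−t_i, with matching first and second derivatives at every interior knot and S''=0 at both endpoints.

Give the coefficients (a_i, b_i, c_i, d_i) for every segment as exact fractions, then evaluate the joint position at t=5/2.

Δ: Δ0=-3, Δ1=4
row 1: diag=6, rhs=42; c'=1/6, d'=7
back: M1=7
M: M0=0, M1=7, M2=0
seg 0: a=5, c=M0/2=0, d=(M1−M0)/(6·2)=7/12, b=Δ0−h0·(2M0+M1)/6=-16/3
seg 1: a=-1, c=M1/2=7/2, d=(M2−M1)/(6·1)=-7/6, b=Δ1−h1·(2M1+M2)/6=5/3
t_q=5/2 → seg 1, τ=1/2; S=-1+5/3·τ+7/2·τ²+-7/6·τ³=9/16

  seg 0: a=5 b=-16/3 c=0 d=7/12
  seg 1: a=-1 b=5/3 c=7/2 d=-7/6
S(5/2) = 9/16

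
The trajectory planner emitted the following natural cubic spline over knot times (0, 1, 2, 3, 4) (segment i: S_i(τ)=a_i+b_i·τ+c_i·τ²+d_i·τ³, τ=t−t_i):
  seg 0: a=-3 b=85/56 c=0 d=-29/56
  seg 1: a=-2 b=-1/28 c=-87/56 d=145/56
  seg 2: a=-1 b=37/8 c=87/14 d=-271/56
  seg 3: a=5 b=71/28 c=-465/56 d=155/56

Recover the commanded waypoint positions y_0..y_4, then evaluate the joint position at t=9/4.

y_0 = S_0(0) = a_0 = -3
y_1 = S_1(0) = a_1 = -2
y_2 = S_2(0) = a_2 = -1
y_3 = S_3(0) = a_3 = 5
y_4 = S_3(1) = 2
t_q=9/4 is in segment 2 (τ=1/4); S_2(τ)=1681/3584

y_0=-3 y_1=-2 y_2=-1 y_3=5 y_4=2
S(9/4) = 1681/3584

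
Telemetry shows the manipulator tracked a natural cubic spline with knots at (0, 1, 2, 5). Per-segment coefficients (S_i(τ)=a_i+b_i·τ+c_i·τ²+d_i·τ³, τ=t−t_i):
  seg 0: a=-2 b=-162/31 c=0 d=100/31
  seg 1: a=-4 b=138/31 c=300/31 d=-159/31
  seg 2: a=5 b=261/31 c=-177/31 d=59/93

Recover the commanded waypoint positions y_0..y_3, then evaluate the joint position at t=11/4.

y_0=-2 y_1=-4 y_2=5 y_3=-4
S(11/4) = 16607/1984

y_0 = S_0(0) = a_0 = -2
y_1 = S_1(0) = a_1 = -4
y_2 = S_2(0) = a_2 = 5
y_3 = S_2(3) = -4
t_q=11/4 is in segment 2 (τ=3/4); S_2(τ)=16607/1984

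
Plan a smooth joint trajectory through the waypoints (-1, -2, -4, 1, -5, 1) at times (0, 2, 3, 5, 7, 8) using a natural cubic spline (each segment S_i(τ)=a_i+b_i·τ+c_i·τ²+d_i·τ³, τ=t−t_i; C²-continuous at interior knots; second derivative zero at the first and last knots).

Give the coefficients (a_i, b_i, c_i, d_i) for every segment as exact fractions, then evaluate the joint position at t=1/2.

Δ: Δ0=-1/2, Δ1=-2, Δ2=5/2, Δ3=-3, Δ4=6
row 1: diag=6, rhs=-9; c'=1/6, d'=-3/2
row 2: denom=6−1·1/6=35/6; d'=(27−1·-3/2)/(35/6)=171/35
row 3: denom=8−2·12/35=256/35; d'=(-33−2·171/35)/(256/35)=-1497/256
row 4: denom=6−2·35/128=349/64; d'=(54−2·-1497/256)/(349/64)=8409/698
back: M4=8409/698
back: M3=-1497/256−35/128·8409/698=-6381/698
back: M2=171/35−12/35·-6381/698=2799/349
back: M1=-3/2−1/6·2799/349=-990/349
M: M0=0, M1=-990/349, M2=2799/349, M3=-6381/698, M4=8409/698, M5=0
seg 0: a=-1, c=M0/2=0, d=(M1−M0)/(6·2)=-165/698, b=Δ0−h0·(2M0+M1)/6=311/698
seg 1: a=-2, c=M1/2=-495/349, d=(M2−M1)/(6·1)=1263/698, b=Δ1−h1·(2M1+M2)/6=-1669/698
seg 2: a=-4, c=M2/2=2799/698, d=(M3−M2)/(6·2)=-3993/2792, b=Δ2−h2·(2M2+M3)/6=70/349
seg 3: a=1, c=M3/2=-6381/1396, d=(M4−M3)/(6·2)=2465/1396, b=Δ3−h3·(2M3+M4)/6=-643/698
seg 4: a=-5, c=M4/2=8409/1396, d=(M5−M4)/(6·1)=-2803/1396, b=Δ4−h4·(2M4+M5)/6=1385/698
t_q=1/2 → seg 0, τ=1/2; S=-1+311/698·τ+0·τ²+-165/698·τ³=-4505/5584

  seg 0: a=-1 b=311/698 c=0 d=-165/698
  seg 1: a=-2 b=-1669/698 c=-495/349 d=1263/698
  seg 2: a=-4 b=70/349 c=2799/698 d=-3993/2792
  seg 3: a=1 b=-643/698 c=-6381/1396 d=2465/1396
  seg 4: a=-5 b=1385/698 c=8409/1396 d=-2803/1396
S(1/2) = -4505/5584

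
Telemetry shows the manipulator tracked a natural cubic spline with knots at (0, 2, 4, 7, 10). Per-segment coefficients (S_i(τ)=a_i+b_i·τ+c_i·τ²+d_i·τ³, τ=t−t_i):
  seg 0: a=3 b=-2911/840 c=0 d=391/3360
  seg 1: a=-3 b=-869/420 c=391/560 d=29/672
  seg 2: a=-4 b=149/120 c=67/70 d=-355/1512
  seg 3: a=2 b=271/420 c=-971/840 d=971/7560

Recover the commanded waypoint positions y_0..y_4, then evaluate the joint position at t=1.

y_0=3 y_1=-3 y_2=-4 y_3=2 y_4=-3
S(1) = -391/1120

y_0 = S_0(0) = a_0 = 3
y_1 = S_1(0) = a_1 = -3
y_2 = S_2(0) = a_2 = -4
y_3 = S_3(0) = a_3 = 2
y_4 = S_3(3) = -3
t_q=1 is in segment 0 (τ=1); S_0(τ)=-391/1120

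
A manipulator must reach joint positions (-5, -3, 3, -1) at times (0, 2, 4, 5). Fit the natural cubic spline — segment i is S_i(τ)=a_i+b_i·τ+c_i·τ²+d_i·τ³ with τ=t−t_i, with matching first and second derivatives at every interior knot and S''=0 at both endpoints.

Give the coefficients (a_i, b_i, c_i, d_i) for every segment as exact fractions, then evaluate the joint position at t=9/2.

Δ: Δ0=1, Δ1=3, Δ2=-4
row 1: diag=8, rhs=12; c'=1/4, d'=3/2
row 2: denom=6−2·1/4=11/2; d'=(-42−2·3/2)/(11/2)=-90/11
back: M2=-90/11
back: M1=3/2−1/4·-90/11=39/11
M: M0=0, M1=39/11, M2=-90/11, M3=0
seg 0: a=-5, c=M0/2=0, d=(M1−M0)/(6·2)=13/44, b=Δ0−h0·(2M0+M1)/6=-2/11
seg 1: a=-3, c=M1/2=39/22, d=(M2−M1)/(6·2)=-43/44, b=Δ1−h1·(2M1+M2)/6=37/11
seg 2: a=3, c=M2/2=-45/11, d=(M3−M2)/(6·1)=15/11, b=Δ2−h2·(2M2+M3)/6=-14/11
t_q=9/2 → seg 2, τ=1/2; S=3+-14/11·τ+-45/11·τ²+15/11·τ³=133/88

  seg 0: a=-5 b=-2/11 c=0 d=13/44
  seg 1: a=-3 b=37/11 c=39/22 d=-43/44
  seg 2: a=3 b=-14/11 c=-45/11 d=15/11
S(9/2) = 133/88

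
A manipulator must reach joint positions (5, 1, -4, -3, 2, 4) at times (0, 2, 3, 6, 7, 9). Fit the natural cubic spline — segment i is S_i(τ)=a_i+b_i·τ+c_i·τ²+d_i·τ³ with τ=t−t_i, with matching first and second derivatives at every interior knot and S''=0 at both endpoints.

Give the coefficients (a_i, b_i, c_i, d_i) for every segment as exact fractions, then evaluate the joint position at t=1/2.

  seg 0: a=5 b=-4586/5655 c=0 d=-1681/5655
  seg 1: a=1 b=-24758/5655 c=-3362/1885 d=6569/5655
  seg 2: a=-4 b=-25223/5655 c=3207/1885 d=-1/29
  seg 3: a=-3 b=27238/5655 c=2622/1885 d=-6829/5655
  seg 4: a=2 b=22483/5655 c=-4207/1885 d=4207/11310
S(1/2) = 13745/3016

Δ: Δ0=-2, Δ1=-5, Δ2=1/3, Δ3=5, Δ4=1
row 1: diag=6, rhs=-18; c'=1/6, d'=-3
row 2: denom=8−1·1/6=47/6; d'=(32−1·-3)/(47/6)=210/47
row 3: denom=8−3·18/47=322/47; d'=(28−3·210/47)/(322/47)=49/23
row 4: denom=6−1·47/322=1885/322; d'=(-24−1·49/23)/(1885/322)=-8414/1885
back: M4=-8414/1885
back: M3=49/23−47/322·-8414/1885=5244/1885
back: M2=210/47−18/47·5244/1885=6414/1885
back: M1=-3−1/6·6414/1885=-6724/1885
M: M0=0, M1=-6724/1885, M2=6414/1885, M3=5244/1885, M4=-8414/1885, M5=0
seg 0: a=5, c=M0/2=0, d=(M1−M0)/(6·2)=-1681/5655, b=Δ0−h0·(2M0+M1)/6=-4586/5655
seg 1: a=1, c=M1/2=-3362/1885, d=(M2−M1)/(6·1)=6569/5655, b=Δ1−h1·(2M1+M2)/6=-24758/5655
seg 2: a=-4, c=M2/2=3207/1885, d=(M3−M2)/(6·3)=-1/29, b=Δ2−h2·(2M2+M3)/6=-25223/5655
seg 3: a=-3, c=M3/2=2622/1885, d=(M4−M3)/(6·1)=-6829/5655, b=Δ3−h3·(2M3+M4)/6=27238/5655
seg 4: a=2, c=M4/2=-4207/1885, d=(M5−M4)/(6·2)=4207/11310, b=Δ4−h4·(2M4+M5)/6=22483/5655
t_q=1/2 → seg 0, τ=1/2; S=5+-4586/5655·τ+0·τ²+-1681/5655·τ³=13745/3016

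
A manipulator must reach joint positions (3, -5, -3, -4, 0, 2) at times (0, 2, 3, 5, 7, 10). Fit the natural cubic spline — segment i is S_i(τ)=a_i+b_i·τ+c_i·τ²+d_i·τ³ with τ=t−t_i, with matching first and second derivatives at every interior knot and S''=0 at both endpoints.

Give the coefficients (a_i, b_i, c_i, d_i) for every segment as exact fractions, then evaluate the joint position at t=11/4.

  seg 0: a=3 b=-11372/1815 c=0 d=1028/1815
  seg 1: a=-5 b=964/1815 c=2056/605 d=-3502/1815
  seg 2: a=-3 b=254/165 c=-1446/605 d=9949/14520
  seg 3: a=-4 b=731/3630 c=833/484 d=-2983/7260
  seg 4: a=0 b=7823/3630 c=-1801/2420 d=1801/21780
S(11/4) = -67839/19360

Δ: Δ0=-4, Δ1=2, Δ2=-1/2, Δ3=2, Δ4=2/3
row 1: diag=6, rhs=36; c'=1/6, d'=6
row 2: denom=6−1·1/6=35/6; d'=(-15−1·6)/(35/6)=-18/5
row 3: denom=8−2·12/35=256/35; d'=(15−2·-18/5)/(256/35)=777/256
row 4: denom=10−2·35/128=605/64; d'=(-8−2·777/256)/(605/64)=-1801/1210
back: M4=-1801/1210
back: M3=777/256−35/128·-1801/1210=833/242
back: M2=-18/5−12/35·833/242=-2892/605
back: M1=6−1/6·-2892/605=4112/605
M: M0=0, M1=4112/605, M2=-2892/605, M3=833/242, M4=-1801/1210, M5=0
seg 0: a=3, c=M0/2=0, d=(M1−M0)/(6·2)=1028/1815, b=Δ0−h0·(2M0+M1)/6=-11372/1815
seg 1: a=-5, c=M1/2=2056/605, d=(M2−M1)/(6·1)=-3502/1815, b=Δ1−h1·(2M1+M2)/6=964/1815
seg 2: a=-3, c=M2/2=-1446/605, d=(M3−M2)/(6·2)=9949/14520, b=Δ2−h2·(2M2+M3)/6=254/165
seg 3: a=-4, c=M3/2=833/484, d=(M4−M3)/(6·2)=-2983/7260, b=Δ3−h3·(2M3+M4)/6=731/3630
seg 4: a=0, c=M4/2=-1801/2420, d=(M5−M4)/(6·3)=1801/21780, b=Δ4−h4·(2M4+M5)/6=7823/3630
t_q=11/4 → seg 1, τ=3/4; S=-5+964/1815·τ+2056/605·τ²+-3502/1815·τ³=-67839/19360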